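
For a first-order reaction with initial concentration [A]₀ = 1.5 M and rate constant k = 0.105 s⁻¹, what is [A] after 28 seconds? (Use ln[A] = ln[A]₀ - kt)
0.0793 M

ln[A] = ln[A]₀ - k·t = ln(1.5) - (0.105)·(28) = 0.4055 - 2.9400 = -2.5345
[A] = e^(-2.5345) = 0.0793 M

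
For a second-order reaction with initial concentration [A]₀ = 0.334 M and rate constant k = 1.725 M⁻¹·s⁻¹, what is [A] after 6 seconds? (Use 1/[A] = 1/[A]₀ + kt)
0.0749 M

1/[A] = 1/[A]₀ + k·t = 1/0.334 + (1.725)·(6) = 2.9940 + 10.3500 = 13.3440
[A] = 1/13.3440 = 0.0749 M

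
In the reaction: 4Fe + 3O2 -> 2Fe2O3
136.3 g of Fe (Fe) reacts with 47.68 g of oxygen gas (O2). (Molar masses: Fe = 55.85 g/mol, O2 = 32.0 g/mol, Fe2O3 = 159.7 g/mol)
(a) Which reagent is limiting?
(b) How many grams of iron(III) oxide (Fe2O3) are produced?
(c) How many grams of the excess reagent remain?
(a) O2, (b) 158.6 g, (c) 25.34 g

Moles of Fe = 136.3 g ÷ 55.85 g/mol = 2.44047 mol
Moles of O2 = 47.68 g ÷ 32.0 g/mol = 1.49 mol
Moles ÷ coefficient: Fe: 2.44047/4 = 0.6101, O2: 1.49/3 = 0.4967
(a) O2 has the smaller value, so O2 is the limiting reagent.
(b) Moles of Fe2O3 = 1.49 mol O2 × (2/3) = 0.993333 mol; mass = 0.993333 mol × 159.7 g/mol = 158.6 g
(c) Fe consumed = 1.49 × (4/3) = 1.98667 mol; remaining = 2.44047 − 1.98667 = 0.453799 mol; mass = 0.453799 mol × 55.85 g/mol = 25.34 g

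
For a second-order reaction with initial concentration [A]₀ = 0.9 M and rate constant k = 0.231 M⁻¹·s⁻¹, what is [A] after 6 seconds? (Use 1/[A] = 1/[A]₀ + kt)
0.4005 M

1/[A] = 1/[A]₀ + k·t = 1/0.9 + (0.231)·(6) = 1.1111 + 1.3860 = 2.4971
[A] = 1/2.4971 = 0.4005 M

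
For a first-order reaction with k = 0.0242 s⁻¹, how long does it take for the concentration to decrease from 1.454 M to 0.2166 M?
78.68 s

From ln[A] = ln[A]₀ - k·t: t = ln([A]₀/[A])/k = ln(1.454/0.2166)/0.0242 = ln(6.7128)/0.0242 = 1.9040/0.0242 = 78.68 s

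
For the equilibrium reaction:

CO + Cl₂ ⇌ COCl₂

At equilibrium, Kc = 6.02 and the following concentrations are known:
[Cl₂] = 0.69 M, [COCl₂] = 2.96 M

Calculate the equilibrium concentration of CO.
[CO] = 0.7126 M

Kc = ([COCl₂]) / ([CO] × [Cl₂]) = 6.02
[CO]^1 = (product terms)/(Kc · other reactant terms) = 2.96 / (6.02 · 0.69) = 0.7126
[CO] = 0.7126 M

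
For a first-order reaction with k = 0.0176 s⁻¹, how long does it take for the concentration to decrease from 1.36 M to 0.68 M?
39.38 s

From ln[A] = ln[A]₀ - k·t: t = ln([A]₀/[A])/k = ln(1.36/0.68)/0.0176 = ln(2.0000)/0.0176 = 0.6931/0.0176 = 39.38 s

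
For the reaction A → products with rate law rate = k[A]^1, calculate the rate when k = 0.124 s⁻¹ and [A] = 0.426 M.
0.05282 M/s

rate = k·[A]^1 = 0.124·(0.426)^1 = 0.124·0.426 = 0.05282 M/s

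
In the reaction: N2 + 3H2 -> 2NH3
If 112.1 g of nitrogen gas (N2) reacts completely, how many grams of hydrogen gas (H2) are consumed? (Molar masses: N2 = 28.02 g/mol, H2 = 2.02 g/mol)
Moles of N2 = 112.1 g ÷ 28.02 g/mol = 4.00071 mol
Mole ratio: 3 mol H2 / 1 mol N2
Moles of H2 = 4.00071 × (3/1) = 12.0021 mol
Mass of H2 = 12.0021 mol × 2.02 g/mol = 24.24 g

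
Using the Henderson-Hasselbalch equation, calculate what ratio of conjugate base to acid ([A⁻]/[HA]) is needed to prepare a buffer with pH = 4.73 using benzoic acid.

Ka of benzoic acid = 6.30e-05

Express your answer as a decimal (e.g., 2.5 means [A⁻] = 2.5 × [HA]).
[A⁻]/[HA] = 3.383

pKa = −log(6.30e-05) = 4.2007. pH = pKa + log([A⁻]/[HA]). 4.73 = 4.2007 + log(ratio). log(ratio) = 4.73 − 4.2007 = 0.5293. ratio = 10^(0.5293) = 3.383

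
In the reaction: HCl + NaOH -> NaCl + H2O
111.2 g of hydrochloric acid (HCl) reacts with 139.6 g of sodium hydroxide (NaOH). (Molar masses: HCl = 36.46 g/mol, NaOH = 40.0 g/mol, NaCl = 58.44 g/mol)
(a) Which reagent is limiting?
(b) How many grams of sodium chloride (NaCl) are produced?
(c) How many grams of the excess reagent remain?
(a) HCl, (b) 178.2 g, (c) 17.6 g

Moles of HCl = 111.2 g ÷ 36.46 g/mol = 3.04992 mol
Moles of NaOH = 139.6 g ÷ 40.0 g/mol = 3.49 mol
Moles ÷ coefficient: HCl: 3.04992/1 = 3.05, NaOH: 3.49/1 = 3.49
(a) HCl has the smaller value, so HCl is the limiting reagent.
(b) Moles of NaCl = 3.04992 mol HCl × (1/1) = 3.04992 mol; mass = 3.04992 mol × 58.44 g/mol = 178.2 g
(c) NaOH consumed = 3.04992 × (1/1) = 3.04992 mol; remaining = 3.49 − 3.04992 = 0.440082 mol; mass = 0.440082 mol × 40.0 g/mol = 17.6 g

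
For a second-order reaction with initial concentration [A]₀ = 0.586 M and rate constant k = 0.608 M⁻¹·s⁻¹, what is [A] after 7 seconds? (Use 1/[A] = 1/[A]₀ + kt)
0.1677 M

1/[A] = 1/[A]₀ + k·t = 1/0.586 + (0.608)·(7) = 1.7065 + 4.2560 = 5.9625
[A] = 1/5.9625 = 0.1677 M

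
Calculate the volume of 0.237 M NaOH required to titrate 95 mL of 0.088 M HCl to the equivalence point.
V_{base} = 35.3 mL

At equivalence: moles acid = moles base.
moles HCl = 0.088 M × 0.095 L = 0.00836 mol
V_NaOH = 0.00836 mol ÷ 0.237 M = 0.03527 L = 35.3 mL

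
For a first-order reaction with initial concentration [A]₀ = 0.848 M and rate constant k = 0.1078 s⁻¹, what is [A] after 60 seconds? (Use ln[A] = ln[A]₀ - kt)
0.0013 M

ln[A] = ln[A]₀ - k·t = ln(0.848) - (0.1078)·(60) = -0.1649 - 6.4680 = -6.6329
[A] = e^(-6.6329) = 0.0013 M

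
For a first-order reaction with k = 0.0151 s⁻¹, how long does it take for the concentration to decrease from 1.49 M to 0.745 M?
45.90 s

From ln[A] = ln[A]₀ - k·t: t = ln([A]₀/[A])/k = ln(1.49/0.745)/0.0151 = ln(2.0000)/0.0151 = 0.6931/0.0151 = 45.90 s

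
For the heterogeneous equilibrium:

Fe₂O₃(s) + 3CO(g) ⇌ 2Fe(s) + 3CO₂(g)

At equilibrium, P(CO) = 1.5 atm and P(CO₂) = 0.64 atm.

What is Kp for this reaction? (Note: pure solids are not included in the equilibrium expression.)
K_p = 0.078

Solids (Fe₂O₃, Fe) are excluded.
Kp = P(CO₂)³/P(CO)³ = (0.64)³/(1.5)³ = 0.2621/3.375 = 0.078.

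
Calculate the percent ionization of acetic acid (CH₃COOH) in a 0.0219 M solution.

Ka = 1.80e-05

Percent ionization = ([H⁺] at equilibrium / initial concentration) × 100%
Percent ionization = 2.83%

Let x = [H⁺]. Ka = x²/(C - x) ⇒ x² + (1.80e-05)x - (1.80e-05)(0.0219) = 0. x = 6.1892e-04. Percent = (6.1892e-04/0.0219) × 100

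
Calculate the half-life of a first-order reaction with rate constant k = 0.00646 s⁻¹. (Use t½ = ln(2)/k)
107.30 s

t½ = ln(2)/k = 0.6931/0.00646 = 107.30 s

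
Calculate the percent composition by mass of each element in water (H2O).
H: 11.19%, O: 88.79%

Molar mass of H2O = 18.02 g/mol
% H = (2 × 1.008) / 18.02 × 100% = 2.016 / 18.02 × 100% = 11.19%
% O = (1 × 16.0) / 18.02 × 100% = 16 / 18.02 × 100% = 88.79%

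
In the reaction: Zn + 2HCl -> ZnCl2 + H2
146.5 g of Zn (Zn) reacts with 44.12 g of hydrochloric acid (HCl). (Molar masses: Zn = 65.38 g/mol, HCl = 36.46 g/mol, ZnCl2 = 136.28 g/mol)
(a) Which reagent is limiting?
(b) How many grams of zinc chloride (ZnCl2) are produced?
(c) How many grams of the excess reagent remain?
(a) HCl, (b) 82.46 g, (c) 106.9 g

Moles of Zn = 146.5 g ÷ 65.38 g/mol = 2.24075 mol
Moles of HCl = 44.12 g ÷ 36.46 g/mol = 1.21009 mol
Moles ÷ coefficient: Zn: 2.24075/1 = 2.241, HCl: 1.21009/2 = 0.605
(a) HCl has the smaller value, so HCl is the limiting reagent.
(b) Moles of ZnCl2 = 1.21009 mol HCl × (1/2) = 0.605047 mol; mass = 0.605047 mol × 136.28 g/mol = 82.46 g
(c) Zn consumed = 1.21009 × (1/2) = 0.605047 mol; remaining = 2.24075 − 0.605047 = 1.6357 mol; mass = 1.6357 mol × 65.38 g/mol = 106.9 g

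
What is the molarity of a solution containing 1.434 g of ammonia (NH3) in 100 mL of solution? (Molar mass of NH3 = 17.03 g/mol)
Moles of NH3 = 1.434 g ÷ 17.03 g/mol = 0.0842043 mol
Volume = 100 mL = 0.1 L
Molarity = 0.0842043 mol ÷ 0.1 L = 0.842 M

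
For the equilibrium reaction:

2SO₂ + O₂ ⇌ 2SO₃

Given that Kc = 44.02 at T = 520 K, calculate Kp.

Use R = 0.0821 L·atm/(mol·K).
K_p = 1.0311

Δn = (moles gaseous products) − (moles gaseous reactants) = -1
T = 520 K; RT = 0.0821 × 520 = 42.692
Kp = Kc·(RT)^Δn = 44.02 × (42.692)^-1 = 44.02 × 0.0234236 = 1.0311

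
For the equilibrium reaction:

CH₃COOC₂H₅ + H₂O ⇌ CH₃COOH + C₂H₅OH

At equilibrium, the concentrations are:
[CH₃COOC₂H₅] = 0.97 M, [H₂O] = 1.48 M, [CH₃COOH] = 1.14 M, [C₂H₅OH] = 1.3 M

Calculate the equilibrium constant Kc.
K_c = 1.0323

Kc = ([CH₃COOH] × [C₂H₅OH]) / ([CH₃COOC₂H₅] × [H₂O])
   = ((1.14)·(1.3)) / ((0.97)·(1.48))
   = 1.482 / 1.4356 = 1.0323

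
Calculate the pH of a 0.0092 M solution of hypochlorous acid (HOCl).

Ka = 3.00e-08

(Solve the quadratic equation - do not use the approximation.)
pH = 4.78

x² + Ka×x - Ka×C = 0. Using quadratic formula: [H⁺] = 1.6598e-05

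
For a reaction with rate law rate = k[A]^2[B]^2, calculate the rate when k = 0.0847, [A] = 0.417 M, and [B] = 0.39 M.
0.00224 M/s

rate = k·[A]^2·[B]^2 = 0.0847·(0.417)^2·(0.39)^2 = 0.0847·0.173889·0.1521 = 0.00224 M/s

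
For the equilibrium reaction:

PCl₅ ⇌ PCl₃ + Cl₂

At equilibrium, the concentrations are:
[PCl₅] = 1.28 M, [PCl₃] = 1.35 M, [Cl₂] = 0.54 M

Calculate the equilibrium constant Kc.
K_c = 0.5695

Kc = ([PCl₃] × [Cl₂]) / ([PCl₅])
   = ((1.35)·(0.54)) / ((1.28))
   = 0.729 / 1.28 = 0.5695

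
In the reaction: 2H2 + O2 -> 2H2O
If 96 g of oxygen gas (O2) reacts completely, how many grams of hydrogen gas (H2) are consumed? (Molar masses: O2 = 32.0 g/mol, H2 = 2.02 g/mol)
Moles of O2 = 96 g ÷ 32.0 g/mol = 3 mol
Mole ratio: 2 mol H2 / 1 mol O2
Moles of H2 = 3 × (2/1) = 6 mol
Mass of H2 = 6 mol × 2.02 g/mol = 12.12 g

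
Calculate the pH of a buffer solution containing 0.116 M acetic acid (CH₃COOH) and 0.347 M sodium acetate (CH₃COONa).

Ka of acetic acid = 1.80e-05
pH = 5.22

pKa = -log(1.80e-05) = 4.74. pH = pKa + log([A⁻]/[HA]) = 4.74 + log(0.347/0.116)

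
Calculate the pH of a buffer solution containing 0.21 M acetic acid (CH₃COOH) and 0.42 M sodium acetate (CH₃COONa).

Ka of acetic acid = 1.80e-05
pH = 5.05

pKa = -log(1.80e-05) = 4.74. pH = pKa + log([A⁻]/[HA]) = 4.74 + log(0.42/0.21)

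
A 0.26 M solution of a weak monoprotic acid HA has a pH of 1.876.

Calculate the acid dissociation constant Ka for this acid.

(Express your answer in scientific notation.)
K_a = 7.18e-04

[H⁺] = 10^(−pH) = 10^(−1.876) = 1.330e-02 M. For HA ⇌ H⁺ + A⁻, Ka = x²/(C − x) = (1.330e-02)²/(0.26 − 1.330e-02) = 7.18e-04.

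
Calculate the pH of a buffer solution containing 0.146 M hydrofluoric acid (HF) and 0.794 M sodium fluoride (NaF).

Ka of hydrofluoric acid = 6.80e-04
pH = 3.90

pKa = -log(6.80e-04) = 3.17. pH = pKa + log([A⁻]/[HA]) = 3.17 + log(0.794/0.146)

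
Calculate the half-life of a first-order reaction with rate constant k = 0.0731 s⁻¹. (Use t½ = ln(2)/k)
9.48 s

t½ = ln(2)/k = 0.6931/0.0731 = 9.48 s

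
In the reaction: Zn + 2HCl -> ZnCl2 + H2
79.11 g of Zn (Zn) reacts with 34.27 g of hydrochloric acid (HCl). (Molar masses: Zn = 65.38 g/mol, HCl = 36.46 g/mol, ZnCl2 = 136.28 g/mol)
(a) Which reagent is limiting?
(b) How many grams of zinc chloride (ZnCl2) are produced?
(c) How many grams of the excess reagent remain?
(a) HCl, (b) 64.05 g, (c) 48.38 g

Moles of Zn = 79.11 g ÷ 65.38 g/mol = 1.21 mol
Moles of HCl = 34.27 g ÷ 36.46 g/mol = 0.939934 mol
Moles ÷ coefficient: Zn: 1.21/1 = 1.21, HCl: 0.939934/2 = 0.47
(a) HCl has the smaller value, so HCl is the limiting reagent.
(b) Moles of ZnCl2 = 0.939934 mol HCl × (1/2) = 0.469967 mol; mass = 0.469967 mol × 136.28 g/mol = 64.05 g
(c) Zn consumed = 0.939934 × (1/2) = 0.469967 mol; remaining = 1.21 − 0.469967 = 0.740036 mol; mass = 0.740036 mol × 65.38 g/mol = 48.38 g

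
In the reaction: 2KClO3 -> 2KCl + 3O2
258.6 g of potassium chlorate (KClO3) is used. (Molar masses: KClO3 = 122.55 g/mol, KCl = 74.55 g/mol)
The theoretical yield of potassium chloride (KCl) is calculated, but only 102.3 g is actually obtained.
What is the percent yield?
Moles of KClO3 = 258.6 g ÷ 122.55 g/mol = 2.11016 mol
Mole ratio: 2 mol KCl / 2 mol KClO3
Moles of KCl = 2.11016 × (2/2) = 2.11016 mol
Theoretical yield = 2.11016 mol × 74.55 g/mol = 157.31 g
Actual yield = 102.3 g
Percent yield = (102.3 / 157.31) × 100% = 65.0%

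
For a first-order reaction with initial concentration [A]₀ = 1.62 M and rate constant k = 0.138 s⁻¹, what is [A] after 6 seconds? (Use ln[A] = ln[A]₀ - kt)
0.7078 M

ln[A] = ln[A]₀ - k·t = ln(1.62) - (0.138)·(6) = 0.4824 - 0.8280 = -0.3456
[A] = e^(-0.3456) = 0.7078 M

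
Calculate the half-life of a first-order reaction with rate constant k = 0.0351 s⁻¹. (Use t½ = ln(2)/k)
19.75 s

t½ = ln(2)/k = 0.6931/0.0351 = 19.75 s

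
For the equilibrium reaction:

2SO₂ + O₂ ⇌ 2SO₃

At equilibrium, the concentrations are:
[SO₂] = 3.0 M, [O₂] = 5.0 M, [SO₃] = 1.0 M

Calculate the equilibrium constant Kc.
K_c = 0.0222

Kc = ([SO₃]^2) / ([SO₂]^2 × [O₂])
   = ((1.0)^2) / ((3.0)^2·(5.0))
   = 1 / 45 = 0.0222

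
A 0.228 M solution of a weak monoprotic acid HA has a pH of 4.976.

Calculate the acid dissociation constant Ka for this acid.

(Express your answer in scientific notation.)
K_a = 4.90e-10

[H⁺] = 10^(−pH) = 10^(−4.976) = 1.057e-05 M. For HA ⇌ H⁺ + A⁻, Ka = x²/(C − x) = (1.057e-05)²/(0.228 − 1.057e-05) = 4.90e-10.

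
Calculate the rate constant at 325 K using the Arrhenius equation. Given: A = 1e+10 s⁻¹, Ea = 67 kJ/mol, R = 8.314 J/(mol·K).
1.70e-01 s⁻¹

k = A·exp(-Ea/(R·T)) = 1e+10·exp(-67000/(8.314·325)) = 1e+10·exp(-24.7960) = 1e+10·1.7031e-11 = 1.70e-01 s⁻¹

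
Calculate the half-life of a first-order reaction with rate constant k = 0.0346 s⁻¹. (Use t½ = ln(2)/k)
20.03 s

t½ = ln(2)/k = 0.6931/0.0346 = 20.03 s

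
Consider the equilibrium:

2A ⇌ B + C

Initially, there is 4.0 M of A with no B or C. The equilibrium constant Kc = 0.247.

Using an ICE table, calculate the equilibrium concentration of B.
[B] = 0.997 M

ICE: [A] = 4.0 − 2x, [B] = [C] = x.
Kc = x²/(4.0 − 2x)² = 0.247 ⇒ √Kc = x/(4.0 − 2x).
x = √0.247·4.0/(1 + 2√0.247) = 0.49699·4.0/1.994 = 0.99698.
[B] = x = 0.997 M.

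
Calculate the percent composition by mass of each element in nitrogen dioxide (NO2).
N: 30.45%, O: 69.55%

Molar mass of NO2 = 46.01 g/mol
% N = (1 × 14.01) / 46.01 × 100% = 14.01 / 46.01 × 100% = 30.45%
% O = (2 × 16.0) / 46.01 × 100% = 32 / 46.01 × 100% = 69.55%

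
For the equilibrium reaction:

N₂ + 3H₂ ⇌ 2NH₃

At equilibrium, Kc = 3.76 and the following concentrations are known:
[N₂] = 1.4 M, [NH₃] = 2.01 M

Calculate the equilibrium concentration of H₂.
[H₂] = 0.9156 M

Kc = ([NH₃]^2) / ([N₂] × [H₂]^3) = 3.76
[H₂]^3 = (product terms)/(Kc · other reactant terms) = 4.0401 / (3.76 · 1.4) = 0.7675
[H₂] = (0.7675)^(1/3) = 0.9156 M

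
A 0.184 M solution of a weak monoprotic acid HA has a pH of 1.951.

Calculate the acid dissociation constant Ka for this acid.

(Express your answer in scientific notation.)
K_a = 7.25e-04

[H⁺] = 10^(−pH) = 10^(−1.951) = 1.119e-02 M. For HA ⇌ H⁺ + A⁻, Ka = x²/(C − x) = (1.119e-02)²/(0.184 − 1.119e-02) = 7.25e-04.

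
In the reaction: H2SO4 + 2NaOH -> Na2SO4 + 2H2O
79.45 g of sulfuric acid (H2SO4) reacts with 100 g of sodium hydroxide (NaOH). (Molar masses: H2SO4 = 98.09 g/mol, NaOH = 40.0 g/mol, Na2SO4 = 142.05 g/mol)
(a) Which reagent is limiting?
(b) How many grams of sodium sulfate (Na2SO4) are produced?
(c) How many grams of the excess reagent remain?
(a) H2SO4, (b) 115.1 g, (c) 35.2 g

Moles of H2SO4 = 79.45 g ÷ 98.09 g/mol = 0.80997 mol
Moles of NaOH = 100 g ÷ 40.0 g/mol = 2.5 mol
Moles ÷ coefficient: H2SO4: 0.80997/1 = 0.81, NaOH: 2.5/2 = 1.25
(a) H2SO4 has the smaller value, so H2SO4 is the limiting reagent.
(b) Moles of Na2SO4 = 0.80997 mol H2SO4 × (1/1) = 0.80997 mol; mass = 0.80997 mol × 142.05 g/mol = 115.1 g
(c) NaOH consumed = 0.80997 × (2/1) = 1.61994 mol; remaining = 2.5 − 1.61994 = 0.880059 mol; mass = 0.880059 mol × 40.0 g/mol = 35.2 g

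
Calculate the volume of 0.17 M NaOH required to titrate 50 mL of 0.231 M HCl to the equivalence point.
V_{base} = 67.9 mL

At equivalence: moles acid = moles base.
moles HCl = 0.231 M × 0.05 L = 0.01155 mol
V_NaOH = 0.01155 mol ÷ 0.17 M = 0.06794 L = 67.9 mL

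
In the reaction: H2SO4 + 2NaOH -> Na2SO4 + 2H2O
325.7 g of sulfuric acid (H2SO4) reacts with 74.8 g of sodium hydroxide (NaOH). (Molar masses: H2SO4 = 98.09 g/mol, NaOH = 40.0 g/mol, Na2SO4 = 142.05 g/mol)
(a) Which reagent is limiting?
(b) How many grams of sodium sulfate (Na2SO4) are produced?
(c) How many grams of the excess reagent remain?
(a) NaOH, (b) 132.8 g, (c) 234 g

Moles of H2SO4 = 325.7 g ÷ 98.09 g/mol = 3.32042 mol
Moles of NaOH = 74.8 g ÷ 40.0 g/mol = 1.87 mol
Moles ÷ coefficient: H2SO4: 3.32042/1 = 3.32, NaOH: 1.87/2 = 0.935
(a) NaOH has the smaller value, so NaOH is the limiting reagent.
(b) Moles of Na2SO4 = 1.87 mol NaOH × (1/2) = 0.935 mol; mass = 0.935 mol × 142.05 g/mol = 132.8 g
(c) H2SO4 consumed = 1.87 × (1/2) = 0.935 mol; remaining = 3.32042 − 0.935 = 2.38542 mol; mass = 2.38542 mol × 98.09 g/mol = 234 g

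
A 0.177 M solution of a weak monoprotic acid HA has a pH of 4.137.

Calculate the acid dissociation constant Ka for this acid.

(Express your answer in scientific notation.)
K_a = 3.01e-08

[H⁺] = 10^(−pH) = 10^(−4.137) = 7.295e-05 M. For HA ⇌ H⁺ + A⁻, Ka = x²/(C − x) = (7.295e-05)²/(0.177 − 7.295e-05) = 3.01e-08.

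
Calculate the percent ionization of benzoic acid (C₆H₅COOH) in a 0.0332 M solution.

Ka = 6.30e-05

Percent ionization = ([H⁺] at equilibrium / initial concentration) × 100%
Percent ionization = 4.26%

Let x = [H⁺]. Ka = x²/(C - x) ⇒ x² + (6.30e-05)x - (6.30e-05)(0.0332) = 0. x = 1.4151e-03. Percent = (1.4151e-03/0.0332) × 100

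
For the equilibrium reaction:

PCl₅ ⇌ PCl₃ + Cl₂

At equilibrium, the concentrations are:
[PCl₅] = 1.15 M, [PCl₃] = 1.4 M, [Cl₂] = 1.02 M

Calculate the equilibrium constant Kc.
K_c = 1.2417

Kc = ([PCl₃] × [Cl₂]) / ([PCl₅])
   = ((1.4)·(1.02)) / ((1.15))
   = 1.428 / 1.15 = 1.2417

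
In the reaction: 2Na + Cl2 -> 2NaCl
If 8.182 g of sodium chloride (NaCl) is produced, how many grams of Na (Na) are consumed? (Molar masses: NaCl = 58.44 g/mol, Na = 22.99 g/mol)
Moles of NaCl = 8.182 g ÷ 58.44 g/mol = 0.140007 mol
Mole ratio: 2 mol Na / 2 mol NaCl
Moles of Na = 0.140007 × (2/2) = 0.140007 mol
Mass of Na = 0.140007 mol × 22.99 g/mol = 3.219 g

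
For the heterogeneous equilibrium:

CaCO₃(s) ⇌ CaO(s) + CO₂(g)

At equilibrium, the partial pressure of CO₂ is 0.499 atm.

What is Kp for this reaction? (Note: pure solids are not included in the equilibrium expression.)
K_p = 0.499

Solids (CaCO₃, CaO) have activity 1 and are excluded.
Kp = P(CO₂) = 0.499.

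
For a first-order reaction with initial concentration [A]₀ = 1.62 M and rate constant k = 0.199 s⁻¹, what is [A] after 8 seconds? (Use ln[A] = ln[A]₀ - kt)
0.3297 M

ln[A] = ln[A]₀ - k·t = ln(1.62) - (0.199)·(8) = 0.4824 - 1.5920 = -1.1096
[A] = e^(-1.1096) = 0.3297 M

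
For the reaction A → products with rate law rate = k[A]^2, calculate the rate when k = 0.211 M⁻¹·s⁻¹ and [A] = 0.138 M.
0.004018 M/s

rate = k·[A]^2 = 0.211·(0.138)^2 = 0.211·0.019044 = 0.004018 M/s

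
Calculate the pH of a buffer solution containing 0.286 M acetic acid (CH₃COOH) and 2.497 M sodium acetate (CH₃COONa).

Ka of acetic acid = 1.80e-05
pH = 5.69

pKa = -log(1.80e-05) = 4.74. pH = pKa + log([A⁻]/[HA]) = 4.74 + log(2.497/0.286)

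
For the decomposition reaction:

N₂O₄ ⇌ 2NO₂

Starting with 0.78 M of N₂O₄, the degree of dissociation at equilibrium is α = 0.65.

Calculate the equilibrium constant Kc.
K_c = 3.7663

x = α·[A]₀ = 0.65 × 0.78 = 0.507 M dissociated.
At eq: [N₂O₄] = 0.78 − 0.507 = 0.273 M; [NO₂] = 2x = 1.014 M.
Kc = [NO₂]²/[N₂O₄] = (1.014)²/0.273 = 3.766.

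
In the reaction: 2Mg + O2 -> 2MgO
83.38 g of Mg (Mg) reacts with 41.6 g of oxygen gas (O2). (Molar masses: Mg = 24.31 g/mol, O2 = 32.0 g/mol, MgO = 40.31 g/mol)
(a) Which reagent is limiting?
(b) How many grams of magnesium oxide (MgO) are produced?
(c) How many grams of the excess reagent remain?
(a) O2, (b) 104.8 g, (c) 20.17 g

Moles of Mg = 83.38 g ÷ 24.31 g/mol = 3.42986 mol
Moles of O2 = 41.6 g ÷ 32.0 g/mol = 1.3 mol
Moles ÷ coefficient: Mg: 3.42986/2 = 1.715, O2: 1.3/1 = 1.3
(a) O2 has the smaller value, so O2 is the limiting reagent.
(b) Moles of MgO = 1.3 mol O2 × (2/1) = 2.6 mol; mass = 2.6 mol × 40.31 g/mol = 104.8 g
(c) Mg consumed = 1.3 × (2/1) = 2.6 mol; remaining = 3.42986 − 2.6 = 0.829864 mol; mass = 0.829864 mol × 24.31 g/mol = 20.17 g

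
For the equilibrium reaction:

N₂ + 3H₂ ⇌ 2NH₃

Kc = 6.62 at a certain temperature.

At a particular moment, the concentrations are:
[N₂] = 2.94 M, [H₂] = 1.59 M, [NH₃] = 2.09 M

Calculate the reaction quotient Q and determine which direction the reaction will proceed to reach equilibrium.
Q = 0.370, Q < K, reaction proceeds forward (toward products)

Q = ([NH₃]^2) / ([N₂] × [H₂]^3)
  = ((2.09)^2) / ((2.94)·(1.59)^3) = 4.3681/11.818 = 0.3696
Since Q = 0.3696 < Kc = 6.62, the reaction proceeds forward (toward products) to reach equilibrium.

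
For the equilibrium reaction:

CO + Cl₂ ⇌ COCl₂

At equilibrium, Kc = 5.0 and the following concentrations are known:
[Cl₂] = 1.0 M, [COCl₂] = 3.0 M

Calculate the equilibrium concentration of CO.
[CO] = 0.6000 M

Kc = ([COCl₂]) / ([CO] × [Cl₂]) = 5.0
[CO]^1 = (product terms)/(Kc · other reactant terms) = 3 / (5.0 · 1) = 0.6
[CO] = 0.6000 M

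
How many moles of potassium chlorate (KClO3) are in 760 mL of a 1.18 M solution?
Moles = Molarity × Volume (L)
Moles = 1.18 M × 0.76 L = 0.8968 mol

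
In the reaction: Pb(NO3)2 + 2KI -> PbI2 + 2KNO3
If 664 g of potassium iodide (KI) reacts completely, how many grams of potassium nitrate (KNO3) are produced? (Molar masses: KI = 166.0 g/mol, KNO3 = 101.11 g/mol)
Moles of KI = 664 g ÷ 166.0 g/mol = 4 mol
Mole ratio: 2 mol KNO3 / 2 mol KI
Moles of KNO3 = 4 × (2/2) = 4 mol
Mass of KNO3 = 4 mol × 101.11 g/mol = 404.4 g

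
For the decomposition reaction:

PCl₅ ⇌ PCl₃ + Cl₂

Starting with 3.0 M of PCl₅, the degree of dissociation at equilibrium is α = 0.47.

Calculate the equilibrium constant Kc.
K_c = 1.2504

x = α·[A]₀ = 0.47 × 3.0 = 1.41 M dissociated.
At eq: [PCl₅] = 3.0 − 1.41 = 1.59 M; [PCl₃] = [Cl₂] = x = 1.41 M.
Kc = [PCl₃][Cl₂]/[PCl₅] = (1.41)²/1.59 = 1.25.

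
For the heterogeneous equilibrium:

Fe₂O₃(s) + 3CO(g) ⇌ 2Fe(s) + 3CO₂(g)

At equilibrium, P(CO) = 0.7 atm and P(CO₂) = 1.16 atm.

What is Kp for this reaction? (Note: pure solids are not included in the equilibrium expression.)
K_p = 4.551

Solids (Fe₂O₃, Fe) are excluded.
Kp = P(CO₂)³/P(CO)³ = (1.16)³/(0.7)³ = 1.561/0.343 = 4.551.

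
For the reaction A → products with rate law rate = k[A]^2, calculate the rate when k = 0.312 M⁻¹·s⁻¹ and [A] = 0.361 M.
0.04066 M/s

rate = k·[A]^2 = 0.312·(0.361)^2 = 0.312·0.130321 = 0.04066 M/s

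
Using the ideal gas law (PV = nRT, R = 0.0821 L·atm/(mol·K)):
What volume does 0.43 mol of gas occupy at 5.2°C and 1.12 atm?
T = 5.2°C + 273.15 = 278.35 K
V = nRT/P = (0.43 × 0.0821 × 278.35) / 1.12
V = 8.77 L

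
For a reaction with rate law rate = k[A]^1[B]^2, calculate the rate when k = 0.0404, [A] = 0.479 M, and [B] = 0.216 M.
0.0009029 M/s

rate = k·[A]^1·[B]^2 = 0.0404·(0.479)^1·(0.216)^2 = 0.0404·0.479·0.046656 = 0.0009029 M/s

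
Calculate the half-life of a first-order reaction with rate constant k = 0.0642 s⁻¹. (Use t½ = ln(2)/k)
10.80 s

t½ = ln(2)/k = 0.6931/0.0642 = 10.80 s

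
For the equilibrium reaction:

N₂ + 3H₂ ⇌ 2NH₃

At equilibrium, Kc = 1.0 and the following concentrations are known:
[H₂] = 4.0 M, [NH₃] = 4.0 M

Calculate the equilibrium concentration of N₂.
[N₂] = 0.2500 M

Kc = ([NH₃]^2) / ([N₂] × [H₂]^3) = 1.0
[N₂]^1 = (product terms)/(Kc · other reactant terms) = 16 / (1.0 · 64) = 0.25
[N₂] = 0.2500 M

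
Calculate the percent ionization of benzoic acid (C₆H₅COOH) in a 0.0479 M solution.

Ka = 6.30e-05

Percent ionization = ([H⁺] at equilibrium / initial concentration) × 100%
Percent ionization = 3.56%

Let x = [H⁺]. Ka = x²/(C - x) ⇒ x² + (6.30e-05)x - (6.30e-05)(0.0479) = 0. x = 1.7059e-03. Percent = (1.7059e-03/0.0479) × 100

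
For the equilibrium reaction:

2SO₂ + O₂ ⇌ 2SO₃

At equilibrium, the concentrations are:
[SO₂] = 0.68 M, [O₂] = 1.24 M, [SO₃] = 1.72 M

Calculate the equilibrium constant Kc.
K_c = 5.1596

Kc = ([SO₃]^2) / ([SO₂]^2 × [O₂])
   = ((1.72)^2) / ((0.68)^2·(1.24))
   = 2.9584 / 0.57338 = 5.1596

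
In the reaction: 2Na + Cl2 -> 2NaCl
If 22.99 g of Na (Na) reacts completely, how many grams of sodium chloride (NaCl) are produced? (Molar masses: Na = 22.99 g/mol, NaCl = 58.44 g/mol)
Moles of Na = 22.99 g ÷ 22.99 g/mol = 1 mol
Mole ratio: 2 mol NaCl / 2 mol Na
Moles of NaCl = 1 × (2/2) = 1 mol
Mass of NaCl = 1 mol × 58.44 g/mol = 58.44 g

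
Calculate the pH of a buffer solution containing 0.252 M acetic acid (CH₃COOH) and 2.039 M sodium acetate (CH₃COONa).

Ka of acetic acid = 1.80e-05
pH = 5.65

pKa = -log(1.80e-05) = 4.74. pH = pKa + log([A⁻]/[HA]) = 4.74 + log(2.039/0.252)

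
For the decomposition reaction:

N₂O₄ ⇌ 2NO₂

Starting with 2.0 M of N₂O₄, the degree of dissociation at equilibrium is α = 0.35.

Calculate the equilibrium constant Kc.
K_c = 1.5077

x = α·[A]₀ = 0.35 × 2.0 = 0.7 M dissociated.
At eq: [N₂O₄] = 2.0 − 0.7 = 1.3 M; [NO₂] = 2x = 1.4 M.
Kc = [NO₂]²/[N₂O₄] = (1.4)²/1.3 = 1.508.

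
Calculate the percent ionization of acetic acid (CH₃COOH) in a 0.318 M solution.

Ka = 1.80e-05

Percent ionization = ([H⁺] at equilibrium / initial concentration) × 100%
Percent ionization = 0.75%

Let x = [H⁺]. Ka = x²/(C - x) ⇒ x² + (1.80e-05)x - (1.80e-05)(0.318) = 0. x = 2.3835e-03. Percent = (2.3835e-03/0.318) × 100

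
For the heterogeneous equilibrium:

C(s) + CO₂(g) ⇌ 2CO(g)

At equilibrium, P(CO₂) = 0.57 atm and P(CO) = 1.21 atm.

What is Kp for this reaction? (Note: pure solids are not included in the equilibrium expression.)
K_p = 2.569

Solid C is excluded.
Kp = P(CO)²/P(CO₂) = (1.21)²/0.57 = 1.464/0.57 = 2.569.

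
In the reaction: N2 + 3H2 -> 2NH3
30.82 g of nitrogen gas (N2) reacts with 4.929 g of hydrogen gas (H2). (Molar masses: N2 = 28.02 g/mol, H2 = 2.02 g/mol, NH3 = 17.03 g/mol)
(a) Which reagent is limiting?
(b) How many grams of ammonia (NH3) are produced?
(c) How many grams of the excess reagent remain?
(a) H2, (b) 27.7 g, (c) 8.029 g

Moles of N2 = 30.82 g ÷ 28.02 g/mol = 1.09993 mol
Moles of H2 = 4.929 g ÷ 2.02 g/mol = 2.4401 mol
Moles ÷ coefficient: N2: 1.09993/1 = 1.1, H2: 2.4401/3 = 0.8134
(a) H2 has the smaller value, so H2 is the limiting reagent.
(b) Moles of NH3 = 2.4401 mol H2 × (2/3) = 1.62673 mol; mass = 1.62673 mol × 17.03 g/mol = 27.7 g
(c) N2 consumed = 2.4401 × (1/3) = 0.813366 mol; remaining = 1.09993 − 0.813366 = 0.286562 mol; mass = 0.286562 mol × 28.02 g/mol = 8.029 g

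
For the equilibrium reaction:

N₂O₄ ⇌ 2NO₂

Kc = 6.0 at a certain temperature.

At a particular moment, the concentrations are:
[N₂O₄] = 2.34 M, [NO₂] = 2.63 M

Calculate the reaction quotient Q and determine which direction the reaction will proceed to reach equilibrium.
Q = 2.956, Q < K, reaction proceeds forward (toward products)

Q = ([NO₂]^2) / ([N₂O₄])
  = ((2.63)^2) / ((2.34)) = 6.9169/2.34 = 2.956
Since Q = 2.956 < Kc = 6.0, the reaction proceeds forward (toward products) to reach equilibrium.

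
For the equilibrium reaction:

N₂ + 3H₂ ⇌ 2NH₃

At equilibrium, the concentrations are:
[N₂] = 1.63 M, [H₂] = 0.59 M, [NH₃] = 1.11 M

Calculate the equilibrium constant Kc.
K_c = 3.6805

Kc = ([NH₃]^2) / ([N₂] × [H₂]^3)
   = ((1.11)^2) / ((1.63)·(0.59)^3)
   = 1.2321 / 0.33477 = 3.6805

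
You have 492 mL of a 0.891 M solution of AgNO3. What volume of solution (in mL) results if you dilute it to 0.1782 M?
Using M₁V₁ = M₂V₂:
0.891 × 492 = 0.1782 × V₂
V₂ = (0.891 × 492) / 0.1782 = 2460 mL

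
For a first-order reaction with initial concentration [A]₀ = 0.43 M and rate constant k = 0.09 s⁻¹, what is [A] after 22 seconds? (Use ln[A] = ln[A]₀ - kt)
0.0594 M

ln[A] = ln[A]₀ - k·t = ln(0.43) - (0.09)·(22) = -0.8440 - 1.9800 = -2.8240
[A] = e^(-2.8240) = 0.0594 M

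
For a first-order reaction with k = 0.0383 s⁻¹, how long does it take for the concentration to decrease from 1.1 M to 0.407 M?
25.96 s

From ln[A] = ln[A]₀ - k·t: t = ln([A]₀/[A])/k = ln(1.1/0.407)/0.0383 = ln(2.7027)/0.0383 = 0.9943/0.0383 = 25.96 s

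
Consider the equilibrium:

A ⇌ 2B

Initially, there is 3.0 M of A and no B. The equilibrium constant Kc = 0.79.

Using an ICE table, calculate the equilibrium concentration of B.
[B] = 1.355 M

ICE: [A] = 3.0 − x, [B] = 2x.
Kc = (2x)²/(3.0 − x) = 0.79 ⇒ 4x² + 0.79x − 2.37 = 0.
x = (−0.79 + √(0.79² + 4·4·2.37))/(2·4) = (−0.79 + √38.544)/8 = 0.6773.
[B] = 2x = 1.355 M.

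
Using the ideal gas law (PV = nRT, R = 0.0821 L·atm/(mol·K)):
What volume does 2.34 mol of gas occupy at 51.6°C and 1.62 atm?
T = 51.6°C + 273.15 = 324.75 K
V = nRT/P = (2.34 × 0.0821 × 324.75) / 1.62
V = 38.51 L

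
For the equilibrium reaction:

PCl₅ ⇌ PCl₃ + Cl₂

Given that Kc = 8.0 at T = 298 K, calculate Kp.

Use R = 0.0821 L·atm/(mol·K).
K_p = 195.7264

Δn = (moles gaseous products) − (moles gaseous reactants) = 1
T = 298 K; RT = 0.0821 × 298 = 24.4658
Kp = Kc·(RT)^Δn = 8.0 × (24.4658)^1 = 8.0 × 24.4658 = 195.7264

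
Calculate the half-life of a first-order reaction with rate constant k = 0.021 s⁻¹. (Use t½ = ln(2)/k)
33.01 s

t½ = ln(2)/k = 0.6931/0.021 = 33.01 s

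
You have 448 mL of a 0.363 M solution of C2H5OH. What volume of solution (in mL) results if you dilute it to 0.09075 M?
Using M₁V₁ = M₂V₂:
0.363 × 448 = 0.09075 × V₂
V₂ = (0.363 × 448) / 0.09075 = 1792 mL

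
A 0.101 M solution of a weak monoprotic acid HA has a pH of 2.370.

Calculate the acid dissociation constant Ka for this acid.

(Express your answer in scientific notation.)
K_a = 1.88e-04

[H⁺] = 10^(−pH) = 10^(−2.370) = 4.266e-03 M. For HA ⇌ H⁺ + A⁻, Ka = x²/(C − x) = (4.266e-03)²/(0.101 − 4.266e-03) = 1.88e-04.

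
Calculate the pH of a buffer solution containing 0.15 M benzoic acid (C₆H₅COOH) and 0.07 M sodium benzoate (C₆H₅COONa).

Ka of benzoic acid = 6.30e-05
pH = 3.87

pKa = -log(6.30e-05) = 4.20. pH = pKa + log([A⁻]/[HA]) = 4.20 + log(0.07/0.15)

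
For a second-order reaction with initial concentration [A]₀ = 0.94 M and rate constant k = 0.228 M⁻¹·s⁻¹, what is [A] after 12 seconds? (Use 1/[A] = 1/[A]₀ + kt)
0.2632 M

1/[A] = 1/[A]₀ + k·t = 1/0.94 + (0.228)·(12) = 1.0638 + 2.7360 = 3.7998
[A] = 1/3.7998 = 0.2632 M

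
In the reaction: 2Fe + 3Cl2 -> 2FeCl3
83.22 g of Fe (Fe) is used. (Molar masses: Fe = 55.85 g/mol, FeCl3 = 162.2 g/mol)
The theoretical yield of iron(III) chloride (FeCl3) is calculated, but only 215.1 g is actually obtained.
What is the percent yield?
Moles of Fe = 83.22 g ÷ 55.85 g/mol = 1.49006 mol
Mole ratio: 2 mol FeCl3 / 2 mol Fe
Moles of FeCl3 = 1.49006 × (2/2) = 1.49006 mol
Theoretical yield = 1.49006 mol × 162.2 g/mol = 241.69 g
Actual yield = 215.1 g
Percent yield = (215.1 / 241.69) × 100% = 89.0%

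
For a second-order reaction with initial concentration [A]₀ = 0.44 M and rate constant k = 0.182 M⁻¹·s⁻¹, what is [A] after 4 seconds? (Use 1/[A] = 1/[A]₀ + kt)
0.3333 M

1/[A] = 1/[A]₀ + k·t = 1/0.44 + (0.182)·(4) = 2.2727 + 0.7280 = 3.0007
[A] = 1/3.0007 = 0.3333 M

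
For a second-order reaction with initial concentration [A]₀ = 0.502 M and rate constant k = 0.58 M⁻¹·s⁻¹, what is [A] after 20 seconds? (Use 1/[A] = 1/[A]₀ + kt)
0.0736 M

1/[A] = 1/[A]₀ + k·t = 1/0.502 + (0.58)·(20) = 1.9920 + 11.6000 = 13.5920
[A] = 1/13.5920 = 0.0736 M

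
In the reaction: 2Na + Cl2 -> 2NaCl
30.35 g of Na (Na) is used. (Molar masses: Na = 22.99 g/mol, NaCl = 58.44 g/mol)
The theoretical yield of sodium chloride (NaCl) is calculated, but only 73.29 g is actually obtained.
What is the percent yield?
Moles of Na = 30.35 g ÷ 22.99 g/mol = 1.32014 mol
Mole ratio: 2 mol NaCl / 2 mol Na
Moles of NaCl = 1.32014 × (2/2) = 1.32014 mol
Theoretical yield = 1.32014 mol × 58.44 g/mol = 77.149 g
Actual yield = 73.29 g
Percent yield = (73.29 / 77.149) × 100% = 95.0%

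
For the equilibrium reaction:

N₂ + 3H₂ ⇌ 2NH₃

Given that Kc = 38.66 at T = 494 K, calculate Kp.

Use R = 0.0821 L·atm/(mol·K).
K_p = 0.0235

Δn = (moles gaseous products) − (moles gaseous reactants) = -2
T = 494 K; RT = 0.0821 × 494 = 40.5574
Kp = Kc·(RT)^Δn = 38.66 × (40.5574)^-2 = 38.66 × 0.000607939 = 0.0235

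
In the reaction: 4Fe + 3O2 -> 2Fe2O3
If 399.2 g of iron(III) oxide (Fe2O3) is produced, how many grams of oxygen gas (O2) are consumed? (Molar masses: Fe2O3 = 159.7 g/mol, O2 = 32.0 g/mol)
Moles of Fe2O3 = 399.2 g ÷ 159.7 g/mol = 2.49969 mol
Mole ratio: 3 mol O2 / 2 mol Fe2O3
Moles of O2 = 2.49969 × (3/2) = 3.74953 mol
Mass of O2 = 3.74953 mol × 32.0 g/mol = 120 g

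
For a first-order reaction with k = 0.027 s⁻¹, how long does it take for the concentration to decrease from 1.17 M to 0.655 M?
21.49 s

From ln[A] = ln[A]₀ - k·t: t = ln([A]₀/[A])/k = ln(1.17/0.655)/0.027 = ln(1.7863)/0.027 = 0.5801/0.027 = 21.49 s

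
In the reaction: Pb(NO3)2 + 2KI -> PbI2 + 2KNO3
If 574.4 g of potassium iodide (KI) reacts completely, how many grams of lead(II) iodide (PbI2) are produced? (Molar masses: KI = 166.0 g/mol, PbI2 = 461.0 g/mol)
Moles of KI = 574.4 g ÷ 166.0 g/mol = 3.46024 mol
Mole ratio: 1 mol PbI2 / 2 mol KI
Moles of PbI2 = 3.46024 × (1/2) = 1.73012 mol
Mass of PbI2 = 1.73012 mol × 461.0 g/mol = 797.6 g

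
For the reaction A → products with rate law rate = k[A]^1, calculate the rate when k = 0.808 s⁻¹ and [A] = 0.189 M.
0.1527 M/s

rate = k·[A]^1 = 0.808·(0.189)^1 = 0.808·0.189 = 0.1527 M/s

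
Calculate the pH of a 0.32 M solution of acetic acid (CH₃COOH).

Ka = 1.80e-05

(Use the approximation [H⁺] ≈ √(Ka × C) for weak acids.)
pH = 2.62

[H⁺] = √(Ka × C) = √(1.80e-05 × 0.32) = 2.4000e-03. pH = -log(2.4000e-03)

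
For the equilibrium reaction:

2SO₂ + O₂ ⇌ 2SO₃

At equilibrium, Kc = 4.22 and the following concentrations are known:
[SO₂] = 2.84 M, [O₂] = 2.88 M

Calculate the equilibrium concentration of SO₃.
[SO₃] = 9.9008 M

Kc = ([SO₃]^2) / ([SO₂]^2 × [O₂]) = 4.22
[SO₃]^2 = Kc · (reactant terms)/(other product terms) = 4.22 · 23.229 / 1 = 98.026
[SO₃] = (98.026)^(1/2) = 9.9008 M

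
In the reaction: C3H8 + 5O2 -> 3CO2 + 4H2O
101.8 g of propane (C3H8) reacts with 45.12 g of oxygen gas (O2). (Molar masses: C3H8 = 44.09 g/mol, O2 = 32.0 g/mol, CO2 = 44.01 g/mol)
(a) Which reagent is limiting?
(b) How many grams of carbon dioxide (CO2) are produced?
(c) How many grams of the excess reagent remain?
(a) O2, (b) 37.23 g, (c) 89.37 g

Moles of C3H8 = 101.8 g ÷ 44.09 g/mol = 2.30891 mol
Moles of O2 = 45.12 g ÷ 32.0 g/mol = 1.41 mol
Moles ÷ coefficient: C3H8: 2.30891/1 = 2.309, O2: 1.41/5 = 0.282
(a) O2 has the smaller value, so O2 is the limiting reagent.
(b) Moles of CO2 = 1.41 mol O2 × (3/5) = 0.846 mol; mass = 0.846 mol × 44.01 g/mol = 37.23 g
(c) C3H8 consumed = 1.41 × (1/5) = 0.282 mol; remaining = 2.30891 − 0.282 = 2.02691 mol; mass = 2.02691 mol × 44.09 g/mol = 89.37 g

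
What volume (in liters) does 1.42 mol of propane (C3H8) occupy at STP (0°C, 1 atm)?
At STP, 1 mol of gas occupies 22.4 L
Volume = 1.42 mol × 22.4 L/mol = 31.81 L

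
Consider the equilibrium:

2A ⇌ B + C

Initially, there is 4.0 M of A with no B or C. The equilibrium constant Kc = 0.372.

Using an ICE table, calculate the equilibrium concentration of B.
[B] = 1.099 M

ICE: [A] = 4.0 − 2x, [B] = [C] = x.
Kc = x²/(4.0 − 2x)² = 0.372 ⇒ √Kc = x/(4.0 − 2x).
x = √0.372·4.0/(1 + 2√0.372) = 0.60992·4.0/2.2198 = 1.099.
[B] = x = 1.099 M.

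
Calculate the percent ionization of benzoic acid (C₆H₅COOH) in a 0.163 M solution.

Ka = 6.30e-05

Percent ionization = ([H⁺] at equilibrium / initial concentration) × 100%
Percent ionization = 1.95%

Let x = [H⁺]. Ka = x²/(C - x) ⇒ x² + (6.30e-05)x - (6.30e-05)(0.163) = 0. x = 3.1732e-03. Percent = (3.1732e-03/0.163) × 100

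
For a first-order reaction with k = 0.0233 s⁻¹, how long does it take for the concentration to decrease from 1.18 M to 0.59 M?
29.75 s

From ln[A] = ln[A]₀ - k·t: t = ln([A]₀/[A])/k = ln(1.18/0.59)/0.0233 = ln(2.0000)/0.0233 = 0.6931/0.0233 = 29.75 s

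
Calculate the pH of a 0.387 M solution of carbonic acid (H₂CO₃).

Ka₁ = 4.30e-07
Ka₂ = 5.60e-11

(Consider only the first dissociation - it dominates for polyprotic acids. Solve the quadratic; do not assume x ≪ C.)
pH = 3.39

x² + Ka₁·x − Ka₁·C = 0 with Ka₁ = 4.30e-07, C = 0.387.
x = (−Ka₁ + √(Ka₁² + 4·Ka₁·C))/2 = 4.0772e-04 M, so pH = 3.39.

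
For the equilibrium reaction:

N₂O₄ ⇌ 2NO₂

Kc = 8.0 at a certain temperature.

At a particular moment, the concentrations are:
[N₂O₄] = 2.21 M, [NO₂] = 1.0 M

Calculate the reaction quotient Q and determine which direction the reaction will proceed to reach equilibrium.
Q = 0.452, Q < K, reaction proceeds forward (toward products)

Q = ([NO₂]^2) / ([N₂O₄])
  = ((1.0)^2) / ((2.21)) = 1/2.21 = 0.4525
Since Q = 0.4525 < Kc = 8.0, the reaction proceeds forward (toward products) to reach equilibrium.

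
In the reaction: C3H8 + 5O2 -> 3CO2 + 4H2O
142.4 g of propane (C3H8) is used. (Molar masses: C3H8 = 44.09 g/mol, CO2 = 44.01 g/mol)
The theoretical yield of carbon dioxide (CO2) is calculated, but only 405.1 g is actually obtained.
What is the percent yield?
Moles of C3H8 = 142.4 g ÷ 44.09 g/mol = 3.22976 mol
Mole ratio: 3 mol CO2 / 1 mol C3H8
Moles of CO2 = 3.22976 × (3/1) = 9.68927 mol
Theoretical yield = 9.68927 mol × 44.01 g/mol = 426.42 g
Actual yield = 405.1 g
Percent yield = (405.1 / 426.42) × 100% = 95.0%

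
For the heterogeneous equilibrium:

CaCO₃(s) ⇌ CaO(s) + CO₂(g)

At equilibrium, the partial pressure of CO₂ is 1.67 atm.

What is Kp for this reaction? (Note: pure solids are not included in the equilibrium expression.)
K_p = 1.67

Solids (CaCO₃, CaO) have activity 1 and are excluded.
Kp = P(CO₂) = 1.67.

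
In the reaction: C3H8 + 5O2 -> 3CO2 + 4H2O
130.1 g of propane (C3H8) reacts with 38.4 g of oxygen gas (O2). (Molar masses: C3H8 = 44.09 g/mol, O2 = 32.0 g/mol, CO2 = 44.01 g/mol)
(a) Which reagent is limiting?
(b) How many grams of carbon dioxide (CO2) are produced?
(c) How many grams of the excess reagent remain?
(a) O2, (b) 31.69 g, (c) 119.5 g

Moles of C3H8 = 130.1 g ÷ 44.09 g/mol = 2.95078 mol
Moles of O2 = 38.4 g ÷ 32.0 g/mol = 1.2 mol
Moles ÷ coefficient: C3H8: 2.95078/1 = 2.951, O2: 1.2/5 = 0.24
(a) O2 has the smaller value, so O2 is the limiting reagent.
(b) Moles of CO2 = 1.2 mol O2 × (3/5) = 0.72 mol; mass = 0.72 mol × 44.01 g/mol = 31.69 g
(c) C3H8 consumed = 1.2 × (1/5) = 0.24 mol; remaining = 2.95078 − 0.24 = 2.71078 mol; mass = 2.71078 mol × 44.09 g/mol = 119.5 g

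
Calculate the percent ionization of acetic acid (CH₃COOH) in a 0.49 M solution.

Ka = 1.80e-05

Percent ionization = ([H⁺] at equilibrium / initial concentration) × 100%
Percent ionization = 0.604%

Let x = [H⁺]. Ka = x²/(C - x) ⇒ x² + (1.80e-05)x - (1.80e-05)(0.49) = 0. x = 2.9609e-03. Percent = (2.9609e-03/0.49) × 100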